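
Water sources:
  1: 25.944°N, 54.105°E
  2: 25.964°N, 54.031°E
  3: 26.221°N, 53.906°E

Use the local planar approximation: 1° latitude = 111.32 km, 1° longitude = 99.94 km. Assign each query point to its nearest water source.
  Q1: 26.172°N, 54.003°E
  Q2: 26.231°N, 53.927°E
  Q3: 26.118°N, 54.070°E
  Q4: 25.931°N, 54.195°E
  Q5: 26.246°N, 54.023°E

Q1 at 26.172°N, 54.003°E:
  1: √((-0.228·111.32)² + (0.102·99.94)²) = √(644.19313 + 103.91519) = 27.352 km
  2: √((-0.208·111.32)² + (0.028·99.94)²) = √(536.13365 + 7.83059) = 23.323 km
  3: √((0.049·111.32)² + (-0.097·99.94)²) = √(29.75353 + 93.97713) = 11.123 km
  → nearest: 3 (11.123 km)
Q2 at 26.231°N, 53.927°E:
  1: √((-0.287·111.32)² + (0.178·99.94)²) = √(1020.72838 + 316.45991) = 36.568 km
  2: √((-0.267·111.32)² + (0.104·99.94)²) = √(883.42344 + 108.03025) = 31.487 km
  3: √((-0.010·111.32)² + (-0.021·99.94)²) = √(1.23921 + 4.40471) = 2.376 km
  → nearest: 3 (2.376 km)
Q3 at 26.118°N, 54.070°E:
  1: √((-0.174·111.32)² + (0.035·99.94)²) = √(375.18450 + 12.23530) = 19.683 km
  2: √((-0.154·111.32)² + (-0.039·99.94)²) = √(293.89205 + 15.19175) = 17.581 km
  3: √((0.103·111.32)² + (-0.164·99.94)²) = √(131.46824 + 268.63734) = 20.003 km
  → nearest: 2 (17.581 km)
Q4 at 25.931°N, 54.195°E:
  1: √((0.013·111.32)² + (-0.090·99.94)²) = √(2.09427 + 80.90283) = 9.110 km
  2: √((0.033·111.32)² + (-0.164·99.94)²) = √(13.49504 + 268.63734) = 16.797 km
  3: √((0.290·111.32)² + (-0.289·99.94)²) = √(1042.17918 + 834.20805) = 43.317 km
  → nearest: 1 (9.110 km)
Q5 at 26.246°N, 54.023°E:
  1: √((-0.302·111.32)² + (0.082·99.94)²) = √(1130.21296 + 67.15934) = 34.603 km
  2: √((-0.282·111.32)² + (0.008·99.94)²) = √(985.47273 + 0.63923) = 31.402 km
  3: √((-0.025·111.32)² + (-0.117·99.94)²) = √(7.74509 + 136.72578) = 12.020 km
  → nearest: 3 (12.020 km)

Q1→3; Q2→3; Q3→2; Q4→1; Q5→3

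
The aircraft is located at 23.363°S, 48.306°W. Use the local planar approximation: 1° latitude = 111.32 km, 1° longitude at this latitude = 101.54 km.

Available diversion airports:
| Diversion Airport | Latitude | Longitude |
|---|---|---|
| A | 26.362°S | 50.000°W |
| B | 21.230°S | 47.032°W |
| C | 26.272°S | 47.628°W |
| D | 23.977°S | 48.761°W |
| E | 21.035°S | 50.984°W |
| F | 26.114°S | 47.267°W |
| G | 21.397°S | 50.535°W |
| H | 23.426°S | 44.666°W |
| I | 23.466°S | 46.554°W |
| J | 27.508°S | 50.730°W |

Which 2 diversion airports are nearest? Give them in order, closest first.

D, I

Distances from 23.363°S, 48.306°W:
A: 375.556 km
B: 270.398 km
C: 331.067 km
D: 82.500 km
E: 375.637 km
F: 323.904 km
G: 314.840 km
H: 369.672 km
I: 178.267 km
J: 522.964 km
Sorted: D (82.500 km) < I (178.267 km) < B (270.398 km) < G (314.840 km) < …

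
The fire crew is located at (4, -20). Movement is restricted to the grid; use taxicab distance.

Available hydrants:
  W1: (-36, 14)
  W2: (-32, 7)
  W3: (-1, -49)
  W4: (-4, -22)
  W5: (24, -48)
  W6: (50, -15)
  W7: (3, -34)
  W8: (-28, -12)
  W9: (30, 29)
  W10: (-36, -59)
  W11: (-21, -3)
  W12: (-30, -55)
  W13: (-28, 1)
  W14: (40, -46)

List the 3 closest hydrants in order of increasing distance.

Distances from (4, -20):
W1: |-40| + |34| = 40 + 34 = 74
W2: |-36| + |27| = 36 + 27 = 63
W3: |-5| + |-29| = 5 + 29 = 34
W4: |-8| + |-2| = 8 + 2 = 10
W5: |20| + |-28| = 20 + 28 = 48
W6: |46| + |5| = 46 + 5 = 51
W7: |-1| + |-14| = 1 + 14 = 15
W8: |-32| + |8| = 32 + 8 = 40
W9: |26| + |49| = 26 + 49 = 75
W10: |-40| + |-39| = 40 + 39 = 79
W11: |-25| + |17| = 25 + 17 = 42
W12: |-34| + |-35| = 34 + 35 = 69
W13: |-32| + |21| = 32 + 21 = 53
W14: |36| + |-26| = 36 + 26 = 62
Sorted: W4 (10) < W7 (15) < W3 (34) < W8 (40) < W11 (42) < …

W4, W7, W3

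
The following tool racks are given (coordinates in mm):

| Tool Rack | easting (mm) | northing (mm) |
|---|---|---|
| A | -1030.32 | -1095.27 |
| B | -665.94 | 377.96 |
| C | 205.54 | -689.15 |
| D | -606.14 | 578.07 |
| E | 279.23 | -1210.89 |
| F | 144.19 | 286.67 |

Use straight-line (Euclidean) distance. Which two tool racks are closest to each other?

B and D

Pairwise distances:
A–B: √((364.38)² + (1473.23)²) = √(132772.7844 + 2170406.6329) = 1517.62 mm
A–C: √((1235.86)² + (406.12)²) = √(1527349.9396 + 164933.4544) = 1300.88 mm
A–D: √((424.18)² + (1673.34)²) = √(179928.6724 + 2800066.7556) = 1726.27 mm
A–E: √((1309.55)² + (-115.62)²) = √(1714921.2025 + 13367.9844) = 1314.64 mm
A–F: √((1174.51)² + (1381.94)²) = √(1379473.7401 + 1909758.1636) = 1813.62 mm
B–C: √((871.48)² + (-1067.11)²) = √(759477.3904 + 1138723.7521) = 1377.75 mm
B–D: √((59.80)² + (200.11)²) = √(3576.0400 + 40044.0121) = 208.85 mm
B–E: √((945.17)² + (-1588.85)²) = √(893346.3289 + 2524444.3225) = 1848.73 mm
B–F: √((810.13)² + (-91.29)²) = √(656310.6169 + 8333.8641) = 815.26 mm
C–D: √((-811.68)² + (1267.22)²) = √(658824.4224 + 1605846.5284) = 1504.88 mm
C–E: √((73.69)² + (-521.74)²) = √(5430.2161 + 272212.6276) = 526.92 mm
C–F: √((-61.35)² + (975.82)²) = √(3763.8225 + 952224.6724) = 977.75 mm
D–E: √((885.37)² + (-1788.96)²) = √(783880.0369 + 3200377.8816) = 1996.06 mm
D–F: √((750.33)² + (-291.40)²) = √(562995.1089 + 84913.9600) = 804.93 mm
E–F: √((-135.04)² + (1497.56)²) = √(18235.8016 + 2242685.9536) = 1503.64 mm
Closest pair: B–D at 208.85 mm.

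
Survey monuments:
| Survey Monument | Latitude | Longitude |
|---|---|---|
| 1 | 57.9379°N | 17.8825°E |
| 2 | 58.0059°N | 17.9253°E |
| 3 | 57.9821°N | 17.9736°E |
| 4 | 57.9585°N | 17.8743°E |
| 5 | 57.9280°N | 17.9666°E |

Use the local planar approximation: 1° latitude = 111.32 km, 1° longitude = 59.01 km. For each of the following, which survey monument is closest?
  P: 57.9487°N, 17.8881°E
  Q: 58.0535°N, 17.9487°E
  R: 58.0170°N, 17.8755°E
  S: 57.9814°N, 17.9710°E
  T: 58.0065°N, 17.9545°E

P at 57.9487°N, 17.8881°E:
  1: √((-0.0108·111.32)² + (-0.0056·59.01)²) = √(1.445419 + 0.109201) = 1.2468 km
  2: √((0.0572·111.32)² + (0.0372·59.01)²) = √(40.545107 + 4.818780) = 6.7353 km
  3: √((0.0334·111.32)² + (0.0855·59.01)²) = √(13.824178 + 25.455607) = 6.2674 km
  4: √((0.0098·111.32)² + (-0.0138·59.01)²) = √(1.190141 + 0.663146) = 1.3614 km
  5: √((-0.0207·111.32)² + (0.0785·59.01)²) = √(5.309909 + 21.458064) = 5.1738 km
  → nearest: 1 (1.2468 km)
Q at 58.0535°N, 17.9487°E:
  1: √((-0.1156·111.32)² + (-0.0662·59.01)²) = √(165.600660 + 15.260445) = 13.4485 km
  2: √((-0.0476·111.32)² + (-0.0234·59.01)²) = √(28.077621 + 1.906703) = 5.4758 km
  3: √((-0.0714·111.32)² + (0.0249·59.01)²) = √(63.174646 + 2.158986) = 8.0829 km
  4: √((-0.0950·111.32)² + (-0.0744·59.01)²) = √(111.839085 + 19.275120) = 11.4505 km
  5: √((-0.1255·111.32)² + (0.0179·59.01)²) = √(195.179341 + 1.115725) = 14.0105 km
  → nearest: 2 (5.4758 km)
R at 58.0170°N, 17.8755°E:
  1: √((-0.0791·111.32)² + (0.0070·59.01)²) = √(77.535280 + 0.170627) = 8.8151 km
  2: √((-0.0111·111.32)² + (0.0498·59.01)²) = √(1.526836 + 8.635946) = 3.1879 km
  3: √((-0.0349·111.32)² + (0.0981·59.01)²) = √(15.093753 + 33.511143) = 6.9717 km
  4: √((-0.0585·111.32)² + (-0.0012·59.01)²) = √(42.409009 + 0.005014) = 6.5126 km
  5: √((-0.0890·111.32)² + (0.0911·59.01)²) = √(98.158160 + 28.899344) = 11.2720 km
  → nearest: 2 (3.1879 km)
S at 57.9814°N, 17.9710°E:
  1: √((-0.0435·111.32)² + (-0.0885·59.01)²) = √(23.449031 + 27.273305) = 7.1220 km
  2: √((0.0245·111.32)² + (-0.0457·59.01)²) = √(7.438383 + 7.272498) = 3.8355 km
  3: √((0.0007·111.32)² + (0.0026·59.01)²) = √(0.006072 + 0.023540) = 0.1721 km
  4: √((-0.0229·111.32)² + (-0.0967·59.01)²) = √(6.498563 + 32.561483) = 6.2498 km
  5: √((-0.0534·111.32)² + (-0.0044·59.01)²) = √(35.336938 + 0.067415) = 5.9502 km
  → nearest: 3 (0.1721 km)
T at 58.0065°N, 17.9545°E:
  1: √((-0.0686·111.32)² + (-0.0720·59.01)²) = √(58.316926 + 18.051622) = 8.7389 km
  2: √((-0.0006·111.32)² + (-0.0292·59.01)²) = √(0.004461 + 2.969046) = 1.7244 km
  3: √((-0.0244·111.32)² + (0.0191·59.01)²) = √(7.377786 + 1.270334) = 2.9408 km
  4: √((-0.0480·111.32)² + (-0.0802·59.01)²) = √(28.551496 + 22.397522) = 7.1379 km
  5: √((-0.0785·111.32)² + (0.0121·59.01)²) = √(76.363480 + 0.509826) = 8.7677 km
  → nearest: 2 (1.7244 km)

P→1; Q→2; R→2; S→3; T→2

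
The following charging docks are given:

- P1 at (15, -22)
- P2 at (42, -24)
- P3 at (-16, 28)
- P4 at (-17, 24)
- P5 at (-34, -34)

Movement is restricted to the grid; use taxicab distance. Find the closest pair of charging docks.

P3 and P4

Pairwise distances:
P1–P2: 29
P1–P3: 81
P1–P4: 78
P1–P5: 61
P2–P3: 110
P2–P4: 107
P2–P5: 86
P3–P4: 5
P3–P5: 80
P4–P5: 75
Closest pair: P3–P4 at 5.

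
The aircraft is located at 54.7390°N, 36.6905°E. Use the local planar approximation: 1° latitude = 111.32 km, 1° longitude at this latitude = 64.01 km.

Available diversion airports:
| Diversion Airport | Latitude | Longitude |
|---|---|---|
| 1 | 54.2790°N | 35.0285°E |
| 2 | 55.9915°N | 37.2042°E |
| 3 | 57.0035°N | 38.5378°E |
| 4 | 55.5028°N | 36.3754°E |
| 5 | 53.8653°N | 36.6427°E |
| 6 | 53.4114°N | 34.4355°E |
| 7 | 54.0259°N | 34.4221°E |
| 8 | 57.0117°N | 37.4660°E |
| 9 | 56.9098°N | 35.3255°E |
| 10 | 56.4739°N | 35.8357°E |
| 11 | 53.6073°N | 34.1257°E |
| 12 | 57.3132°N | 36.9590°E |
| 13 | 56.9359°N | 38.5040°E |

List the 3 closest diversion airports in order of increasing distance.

4, 5, 1

Distances from 54.7390°N, 36.6905°E:
1: 118.0672 km
2: 143.2532 km
3: 278.4393 km
4: 87.3857 km
5: 97.3084 km
6: 206.5822 km
7: 165.4831 km
8: 257.8208 km
9: 256.9641 km
10: 200.7303 km
11: 206.9394 km
12: 287.0749 km
13: 270.7104 km
Sorted: 4 (87.3857 km) < 5 (97.3084 km) < 1 (118.0672 km) < 2 (143.2532 km) < 7 (165.4831 km) < …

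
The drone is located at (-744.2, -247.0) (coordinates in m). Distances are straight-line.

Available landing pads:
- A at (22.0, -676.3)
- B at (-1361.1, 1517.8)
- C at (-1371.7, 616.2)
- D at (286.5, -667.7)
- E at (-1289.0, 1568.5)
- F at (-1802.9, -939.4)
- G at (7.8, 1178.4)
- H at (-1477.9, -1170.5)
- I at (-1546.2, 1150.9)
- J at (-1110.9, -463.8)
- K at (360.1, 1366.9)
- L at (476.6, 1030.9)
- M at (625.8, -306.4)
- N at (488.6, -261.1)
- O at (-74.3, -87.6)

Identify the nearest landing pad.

Distances from (-744.2, -247.0):
A: √((766.2)² + (-429.3)²) = √(587062.4400 + 184298.4900) = 878.27 m
B: √((-616.9)² + (1764.8)²) = √(380565.6100 + 3114519.0400) = 1869.51 m
C: √((-627.5)² + (863.2)²) = √(393756.2500 + 745114.2400) = 1067.18 m
D: √((1030.7)² + (-420.7)²) = √(1062342.4900 + 176988.4900) = 1113.25 m
E: √((-544.8)² + (1815.5)²) = √(296807.0400 + 3296040.2500) = 1895.48 m
F: √((-1058.7)² + (-692.4)²) = √(1120845.6900 + 479417.7600) = 1265.02 m
G: √((752.0)² + (1425.4)²) = √(565504.0000 + 2031765.1600) = 1611.60 m
H: √((-733.7)² + (-923.5)²) = √(538315.6900 + 852852.2500) = 1179.48 m
I: √((-802.0)² + (1397.9)²) = √(643204.0000 + 1954124.4100) = 1611.62 m
J: √((-366.7)² + (-216.8)²) = √(134468.8900 + 47002.2400) = 425.99 m
K: √((1104.3)² + (1613.9)²) = √(1219478.4900 + 2604673.2100) = 1955.54 m
L: √((1220.8)² + (1277.9)²) = √(1490352.6400 + 1633028.4100) = 1767.31 m
M: √((1370.0)² + (-59.4)²) = √(1876900.0000 + 3528.3600) = 1371.29 m
N: √((1232.8)² + (-14.1)²) = √(1519795.8400 + 198.8100) = 1232.88 m
O: √((669.9)² + (159.4)²) = √(448766.0100 + 25408.3600) = 688.60 m
Minimum: J at 425.99 m.

J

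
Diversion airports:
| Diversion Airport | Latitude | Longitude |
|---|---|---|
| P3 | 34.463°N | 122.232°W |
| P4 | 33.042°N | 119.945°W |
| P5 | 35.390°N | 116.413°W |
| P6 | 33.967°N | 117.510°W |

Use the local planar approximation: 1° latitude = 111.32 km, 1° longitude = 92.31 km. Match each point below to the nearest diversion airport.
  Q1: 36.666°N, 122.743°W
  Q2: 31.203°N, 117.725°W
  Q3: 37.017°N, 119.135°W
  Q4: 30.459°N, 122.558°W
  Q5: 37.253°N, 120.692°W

Q1 at 36.666°N, 122.743°W:
  P3: 249.733 km
  P4: 479.021 km
  P5: 601.339 km
  P6: 568.874 km
  → nearest: P3 (249.733 km)
Q2 at 31.203°N, 117.725°W:
  P3: 552.077 km
  P4: 289.663 km
  P5: 481.575 km
  P6: 308.328 km
  → nearest: P4 (289.663 km)
Q3 at 37.017°N, 119.135°W:
  P3: 403.191 km
  P4: 448.770 km
  P5: 309.740 km
  P6: 371.186 km
  → nearest: P5 (309.740 km)
Q4 at 30.459°N, 122.558°W:
  P3: 446.740 km
  P4: 375.312 km
  P5: 789.353 km
  P6: 607.978 km
  → nearest: P4 (375.312 km)
Q5 at 37.253°N, 120.692°W:
  P3: 341.570 km
  P4: 473.813 km
  P5: 446.129 km
  P6: 469.133 km
  → nearest: P3 (341.570 km)

Q1→P3; Q2→P4; Q3→P5; Q4→P4; Q5→P3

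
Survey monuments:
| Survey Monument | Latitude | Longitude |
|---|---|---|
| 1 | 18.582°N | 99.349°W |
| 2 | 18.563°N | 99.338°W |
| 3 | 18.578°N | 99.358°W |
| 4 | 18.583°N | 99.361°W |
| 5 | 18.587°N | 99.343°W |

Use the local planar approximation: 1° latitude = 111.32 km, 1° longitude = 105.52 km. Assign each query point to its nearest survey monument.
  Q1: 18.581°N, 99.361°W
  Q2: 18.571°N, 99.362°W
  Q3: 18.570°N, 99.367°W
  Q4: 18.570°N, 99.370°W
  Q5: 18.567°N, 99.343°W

Q1→4; Q2→3; Q3→3; Q4→3; Q5→2

Q1 at 18.581°N, 99.361°W:
  1: 1.271 km
  2: 3.147 km
  3: 0.460 km
  4: 0.223 km
  5: 2.013 km
  → nearest: 4 (0.223 km)
Q2 at 18.571°N, 99.362°W:
  1: 1.839 km
  2: 2.685 km
  3: 0.886 km
  4: 1.340 km
  5: 2.682 km
  → nearest: 3 (0.886 km)
Q3 at 18.570°N, 99.367°W:
  1: 2.322 km
  2: 3.158 km
  3: 1.302 km
  4: 1.580 km
  5: 3.161 km
  → nearest: 3 (1.302 km)
Q4 at 18.570°N, 99.370°W:
  1: 2.587 km
  2: 3.465 km
  3: 1.548 km
  4: 1.731 km
  5: 3.420 km
  → nearest: 3 (1.548 km)
Q5 at 18.567°N, 99.343°W:
  1: 1.786 km
  2: 0.690 km
  3: 2.001 km
  4: 2.604 km
  5: 2.226 km
  → nearest: 2 (0.690 km)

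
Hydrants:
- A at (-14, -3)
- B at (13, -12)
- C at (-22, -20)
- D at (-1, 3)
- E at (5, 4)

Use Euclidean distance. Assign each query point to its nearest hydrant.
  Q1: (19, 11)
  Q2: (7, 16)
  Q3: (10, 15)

Q1 at (19, 11):
  A: √((-33)² + (-14)²) = √(1089.000 + 196.000) = 35.8
  B: √((-6)² + (-23)²) = √(36.000 + 529.000) = 23.8
  C: √((-41)² + (-31)²) = √(1681.000 + 961.000) = 51.4
  D: √((-20)² + (-8)²) = √(400.000 + 64.000) = 21.5
  E: √((-14)² + (-7)²) = √(196.000 + 49.000) = 15.7
  → nearest: E (15.7)
Q2 at (7, 16):
  A: √((-21)² + (-19)²) = √(441.000 + 361.000) = 28.3
  B: √((6)² + (-28)²) = √(36.000 + 784.000) = 28.6
  C: √((-29)² + (-36)²) = √(841.000 + 1296.000) = 46.2
  D: √((-8)² + (-13)²) = √(64.000 + 169.000) = 15.3
  E: √((-2)² + (-12)²) = √(4.000 + 144.000) = 12.2
  → nearest: E (12.2)
Q3 at (10, 15):
  A: √((-24)² + (-18)²) = √(576.000 + 324.000) = 30.0
  B: √((3)² + (-27)²) = √(9.000 + 729.000) = 27.2
  C: √((-32)² + (-35)²) = √(1024.000 + 1225.000) = 47.4
  D: √((-11)² + (-12)²) = √(121.000 + 144.000) = 16.3
  E: √((-5)² + (-11)²) = √(25.000 + 121.000) = 12.1
  → nearest: E (12.1)

Q1→E; Q2→E; Q3→E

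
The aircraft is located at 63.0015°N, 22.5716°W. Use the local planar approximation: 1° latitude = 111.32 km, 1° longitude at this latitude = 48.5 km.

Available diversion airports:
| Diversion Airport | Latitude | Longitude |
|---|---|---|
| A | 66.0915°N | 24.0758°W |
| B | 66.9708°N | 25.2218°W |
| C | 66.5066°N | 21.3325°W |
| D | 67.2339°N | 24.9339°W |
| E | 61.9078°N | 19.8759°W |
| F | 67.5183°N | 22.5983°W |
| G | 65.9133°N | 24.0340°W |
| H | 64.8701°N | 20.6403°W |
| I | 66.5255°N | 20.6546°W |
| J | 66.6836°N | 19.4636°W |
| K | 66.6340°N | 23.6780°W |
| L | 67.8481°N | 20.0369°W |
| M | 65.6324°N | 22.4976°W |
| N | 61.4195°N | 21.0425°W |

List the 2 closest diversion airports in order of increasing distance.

E, N

Distances from 63.0015°N, 22.5716°W:
A: √((3.0900·111.32)² + (-1.5042·48.5)²) = √(118321.414849 + 5322.242344) = 351.6300 km
B: √((3.9693·111.32)² + (-2.6502·48.5)²) = √(195242.447697 + 16521.169104) = 460.1778 km
C: √((3.5051·111.32)² + (1.2391·48.5)²) = √(152246.466203 + 3611.571283) = 394.7886 km
D: √((4.2324·111.32)² + (-2.3623·48.5)²) = √(221983.046187 + 13126.640069) = 484.8811 km
E: √((-1.0937·111.32)² + (2.6957·48.5)²) = √(14823.229054 + 17093.326748) = 178.6521 km
F: √((4.5168·111.32)² + (-0.0267·48.5)²) = √(252818.073089 + 1.676896) = 502.8118 km
G: √((2.9118·111.32)² + (-1.4624·48.5)²) = √(105067.761292 + 5030.554217) = 331.8107 km
H: √((1.8686·111.32)² + (1.9313·48.5)²) = √(43269.221790 + 8773.703591) = 228.1292 km
I: √((3.5240·111.32)² + (1.9170·48.5)²) = √(153892.762197 + 8644.257650) = 403.1588 km
J: √((3.6821·111.32)² + (3.1080·48.5)²) = √(168010.936840 + 22721.944644) = 436.7298 km
K: √((3.6325·111.32)² + (-1.1064·48.5)²) = √(163515.016026 + 2879.438528) = 407.9148 km
L: √((4.8466·111.32)² + (2.5347·48.5)²) = √(291085.620001 + 15112.510196) = 553.3517 km
M: √((2.6309·111.32)² + (0.0740·48.5)²) = √(85773.884206 + 12.880921) = 292.8938 km
N: √((-1.5820·111.32)² + (1.5291·48.5)²) = √(31014.112196 + 5499.905834) = 191.0864 km
Sorted: E (178.6521 km) < N (191.0864 km) < H (228.1292 km) < M (292.8938 km) < …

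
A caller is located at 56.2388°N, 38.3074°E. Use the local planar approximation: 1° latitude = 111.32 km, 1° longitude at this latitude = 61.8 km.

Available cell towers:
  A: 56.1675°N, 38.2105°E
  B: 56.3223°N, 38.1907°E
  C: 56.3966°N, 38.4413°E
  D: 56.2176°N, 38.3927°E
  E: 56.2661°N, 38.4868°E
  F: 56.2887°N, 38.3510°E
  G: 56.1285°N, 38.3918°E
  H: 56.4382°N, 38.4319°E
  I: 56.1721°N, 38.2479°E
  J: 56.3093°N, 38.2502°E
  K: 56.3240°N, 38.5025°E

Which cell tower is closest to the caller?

Distances from 56.2388°N, 38.3074°E:
A: √((-0.0713·111.32)² + (-0.0969·61.8)²) = √(62.997810 + 35.861174) = 9.9428 km
B: √((0.0835·111.32)² + (-0.1167·61.8)²) = √(86.401115 + 52.013809) = 11.7650 km
C: √((0.1578·111.32)² + (0.1339·61.8)²) = √(308.574755 + 68.475956) = 19.4178 km
D: √((-0.0212·111.32)² + (0.0853·61.8)²) = √(5.569524 + 27.789134) = 5.7757 km
E: √((0.0273·111.32)² + (0.1794·61.8)²) = √(9.235740 + 122.919795) = 11.4959 km
F: √((0.0499·111.32)² + (0.0436·61.8)²) = √(30.856558 + 7.260222) = 6.1739 km
G: √((-0.1103·111.32)² + (0.0844·61.8)²) = √(150.763920 + 27.205821) = 13.3405 km
H: √((0.1994·111.32)² + (0.1245·61.8)²) = √(492.716043 + 59.199175) = 23.4929 km
I: √((-0.0667·111.32)² + (-0.0595·61.8)²) = √(55.131278 + 13.521064) = 8.2857 km
J: √((0.0705·111.32)² + (-0.0572·61.8)²) = √(61.592046 + 12.495942) = 8.6074 km
K: √((0.0852·111.32)² + (0.1951·61.8)²) = √(89.955057 + 145.375590) = 15.3405 km
Minimum: D at 5.7757 km.

D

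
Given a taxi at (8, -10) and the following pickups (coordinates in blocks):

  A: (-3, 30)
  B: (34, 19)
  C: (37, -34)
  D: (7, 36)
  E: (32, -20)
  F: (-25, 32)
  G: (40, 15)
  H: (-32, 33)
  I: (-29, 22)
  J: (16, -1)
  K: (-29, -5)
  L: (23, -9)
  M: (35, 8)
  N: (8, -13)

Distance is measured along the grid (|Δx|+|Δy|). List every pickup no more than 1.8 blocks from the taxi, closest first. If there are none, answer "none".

none

Distances from (8, -10):
A: |-11| + |40| = 11 + 40 = 51 blocks
B: |26| + |29| = 26 + 29 = 55 blocks
C: |29| + |-24| = 29 + 24 = 53 blocks
D: |-1| + |46| = 1 + 46 = 47 blocks
E: |24| + |-10| = 24 + 10 = 34 blocks
F: |-33| + |42| = 33 + 42 = 75 blocks
G: |32| + |25| = 32 + 25 = 57 blocks
H: |-40| + |43| = 40 + 43 = 83 blocks
I: |-37| + |32| = 37 + 32 = 69 blocks
J: |8| + |9| = 8 + 9 = 17 blocks
K: |-37| + |5| = 37 + 5 = 42 blocks
L: |15| + |1| = 15 + 1 = 16 blocks
M: |27| + |18| = 27 + 18 = 45 blocks
N: |0| + |-3| = 0 + 3 = 3 blocks
Threshold 1.8 blocks: none within range.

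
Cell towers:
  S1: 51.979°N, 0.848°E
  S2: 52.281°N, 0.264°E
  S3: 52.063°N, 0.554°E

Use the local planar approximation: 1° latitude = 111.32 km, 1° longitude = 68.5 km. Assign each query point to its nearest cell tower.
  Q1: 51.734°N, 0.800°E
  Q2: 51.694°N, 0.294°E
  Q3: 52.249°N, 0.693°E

Q1 at 51.734°N, 0.800°E:
  S1: √((0.245·111.32)² + (0.048·68.5)²) = √(743.83835 + 10.81094) = 27.471 km
  S2: √((0.547·111.32)² + (-0.536·68.5)²) = √(3707.84054 + 1348.06466) = 71.105 km
  S3: √((0.329·111.32)² + (-0.246·68.5)²) = √(1341.33789 + 283.95620) = 40.315 km
  → nearest: S1 (27.471 km)
Q2 at 51.694°N, 0.294°E:
  S1: √((0.285·111.32)² + (0.554·68.5)²) = √(1006.55177 + 1440.12660) = 49.464 km
  S2: √((0.587·111.32)² + (-0.030·68.5)²) = √(4269.94811 + 4.22302) = 65.377 km
  S3: √((0.369·111.32)² + (0.260·68.5)²) = √(1687.32650 + 317.19610) = 44.772 km
  → nearest: S3 (44.772 km)
Q3 at 52.249°N, 0.693°E:
  S1: √((-0.270·111.32)² + (0.155·68.5)²) = √(903.38718 + 112.73131) = 31.877 km
  S2: √((0.032·111.32)² + (-0.429·68.5)²) = √(12.68955 + 863.56638) = 29.602 km
  S3: √((-0.186·111.32)² + (-0.139·68.5)²) = √(428.71856 + 90.65896) = 22.790 km
  → nearest: S3 (22.790 km)

Q1→S1; Q2→S3; Q3→S3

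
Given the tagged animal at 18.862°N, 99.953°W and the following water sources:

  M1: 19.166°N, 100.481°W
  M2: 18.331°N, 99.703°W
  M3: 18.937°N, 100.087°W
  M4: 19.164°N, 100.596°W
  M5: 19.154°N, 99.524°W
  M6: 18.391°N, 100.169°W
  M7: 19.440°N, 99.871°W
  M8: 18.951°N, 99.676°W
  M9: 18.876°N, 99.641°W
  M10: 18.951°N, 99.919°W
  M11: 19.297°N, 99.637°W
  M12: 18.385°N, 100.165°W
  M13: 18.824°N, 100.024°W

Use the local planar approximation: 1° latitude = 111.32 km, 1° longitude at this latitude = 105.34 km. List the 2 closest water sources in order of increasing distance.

M13, M10

Distances from 18.862°N, 99.953°W:
M1: √((0.304·111.32)² + (-0.528·105.34)²) = √(1145.23223 + 3093.53101) = 65.106 km
M2: √((-0.531·111.32)² + (0.250·105.34)²) = √(3494.10086 + 693.53223) = 64.712 km
M3: √((0.075·111.32)² + (-0.134·105.34)²) = √(69.70580 + 199.24903) = 16.400 km
M4: √((0.302·111.32)² + (-0.643·105.34)²) = √(1130.21296 + 4587.84328) = 75.618 km
M5: √((0.292·111.32)² + (0.429·105.34)²) = √(1056.60363 + 2042.21383) = 55.667 km
M6: √((-0.471·111.32)² + (-0.216·105.34)²) = √(2749.08526 + 517.71903) = 57.156 km
M7: √((0.578·111.32)² + (0.082·105.34)²) = √(4140.01650 + 74.61297) = 64.920 km
M8: √((0.089·111.32)² + (0.277·105.34)²) = √(98.15816 + 851.42455) = 30.815 km
M9: √((0.014·111.32)² + (0.312·105.34)²) = √(2.42886 + 1080.17921) = 32.903 km
M10: √((0.089·111.32)² + (0.034·105.34)²) = √(98.15816 + 12.82757) = 10.535 km
M11: √((0.435·111.32)² + (0.316·105.34)²) = √(2344.90315 + 1108.05366) = 58.762 km
M12: √((-0.477·111.32)² + (-0.212·105.34)²) = √(2819.57177 + 498.72180) = 57.605 km
M13: √((-0.038·111.32)² + (-0.071·105.34)²) = √(17.89425 + 55.93754) = 8.593 km
Sorted: M13 (8.593 km) < M10 (10.535 km) < M3 (16.400 km) < M8 (30.815 km) < …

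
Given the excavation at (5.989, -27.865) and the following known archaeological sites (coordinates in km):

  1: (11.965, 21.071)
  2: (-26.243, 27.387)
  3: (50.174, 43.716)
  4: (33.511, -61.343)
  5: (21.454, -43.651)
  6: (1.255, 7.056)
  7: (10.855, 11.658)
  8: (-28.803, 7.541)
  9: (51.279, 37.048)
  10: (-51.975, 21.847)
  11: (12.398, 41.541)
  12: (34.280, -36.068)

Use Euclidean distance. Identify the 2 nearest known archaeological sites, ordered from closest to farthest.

Distances from (5.989, -27.865):
1: √((5.976)² + (48.936)²) = √(35.71258 + 2394.73210) = 49.300 km
2: √((-32.232)² + (55.252)²) = √(1038.90182 + 3052.78350) = 63.966 km
3: √((44.185)² + (71.581)²) = √(1952.31423 + 5123.83956) = 84.120 km
4: √((27.522)² + (-33.478)²) = √(757.46048 + 1120.77648) = 43.339 km
5: √((15.465)² + (-15.786)²) = √(239.16622 + 249.19780) = 22.099 km
6: √((-4.734)² + (34.921)²) = √(22.41076 + 1219.47624) = 35.240 km
7: √((4.866)² + (39.523)²) = √(23.67796 + 1562.06753) = 39.821 km
8: √((-34.792)² + (35.406)²) = √(1210.48326 + 1253.58484) = 49.639 km
9: √((45.290)² + (64.913)²) = √(2051.18410 + 4213.69757) = 79.151 km
10: √((-57.964)² + (49.712)²) = √(3359.82530 + 2471.28294) = 76.362 km
11: √((6.409)² + (69.406)²) = √(41.07528 + 4817.19284) = 69.701 km
12: √((28.291)² + (-8.203)²) = √(800.38068 + 67.28921) = 29.456 km
Sorted: 5 (22.099 km) < 12 (29.456 km) < 6 (35.240 km) < 7 (39.821 km) < …

5, 12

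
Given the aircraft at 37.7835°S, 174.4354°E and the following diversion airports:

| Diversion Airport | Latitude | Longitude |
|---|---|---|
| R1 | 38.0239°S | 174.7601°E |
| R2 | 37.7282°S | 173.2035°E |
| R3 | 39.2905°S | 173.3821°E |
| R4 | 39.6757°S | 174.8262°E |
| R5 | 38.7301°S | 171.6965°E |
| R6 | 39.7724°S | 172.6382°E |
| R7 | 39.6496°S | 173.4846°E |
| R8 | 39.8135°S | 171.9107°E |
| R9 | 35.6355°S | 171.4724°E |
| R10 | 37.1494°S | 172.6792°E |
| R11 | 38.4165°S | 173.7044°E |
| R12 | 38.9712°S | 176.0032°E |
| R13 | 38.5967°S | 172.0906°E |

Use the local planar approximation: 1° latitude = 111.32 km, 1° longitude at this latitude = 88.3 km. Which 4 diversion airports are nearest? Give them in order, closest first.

R1, R11, R2, R10

Distances from 37.7835°S, 174.4354°E:
R1: √((-0.2404·111.32)² + (0.3247·88.3)²) = √(716.168676 + 822.026814) = 39.2198 km
R2: √((0.0553·111.32)² + (-1.2319·88.3)²) = √(37.896287 + 11832.385692) = 108.9508 km
R3: √((-1.5070·111.32)² + (-1.0533·88.3)²) = √(28143.162605 + 8650.188581) = 191.8159 km
R4: √((-1.8922·111.32)² + (0.3908·88.3)²) = √(44369.084901 + 1190.777218) = 213.4476 km
R5: √((-0.9466·111.32)² + (-2.7389·88.3)²) = √(11103.998529 + 58488.941145) = 263.8047 km
R6: √((-1.9889·111.32)² + (-1.7972·88.3)²) = √(49019.885313 + 25183.392076) = 272.4028 km
R7: √((-1.8661·111.32)² + (-0.9508·88.3)²) = √(43153.519454 + 7048.549488) = 224.0582 km
R8: √((-2.0300·111.32)² + (-2.5247·88.3)²) = √(51066.779616 + 49698.235220) = 317.4351 km
R9: √((2.1480·111.32)² + (-2.9630·88.3)²) = √(57176.155388 + 68451.774362) = 354.4403 km
R10: √((0.6341·111.32)² + (-1.7562·88.3)²) = √(4982.667438 + 24047.467850) = 170.3823 km
R11: √((-0.6330·111.32)² + (-0.7310·88.3)²) = √(4965.395146 + 4166.353937) = 95.5602 km
R12: √((-1.1877·111.32)² + (1.5678·88.3)²) = √(17480.743820 + 19164.730982) = 191.4301 km
R13: √((-0.8132·111.32)² + (-2.3448·88.3)²) = √(8194.852390 + 42867.979861) = 225.9709 km
Sorted: R1 (39.2198 km) < R11 (95.5602 km) < R2 (108.9508 km) < R10 (170.3823 km) < R12 (191.4301 km) < R3 (191.8159 km) < …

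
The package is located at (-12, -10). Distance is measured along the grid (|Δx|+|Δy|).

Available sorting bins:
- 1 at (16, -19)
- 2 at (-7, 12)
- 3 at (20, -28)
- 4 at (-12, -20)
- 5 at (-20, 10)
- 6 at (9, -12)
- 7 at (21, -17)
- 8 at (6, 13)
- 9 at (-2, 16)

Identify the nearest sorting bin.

Distances from (-12, -10):
1: 37
2: 27
3: 50
4: 10
5: 28
6: 23
7: 40
8: 41
9: 36
Minimum: 4 at 10.

4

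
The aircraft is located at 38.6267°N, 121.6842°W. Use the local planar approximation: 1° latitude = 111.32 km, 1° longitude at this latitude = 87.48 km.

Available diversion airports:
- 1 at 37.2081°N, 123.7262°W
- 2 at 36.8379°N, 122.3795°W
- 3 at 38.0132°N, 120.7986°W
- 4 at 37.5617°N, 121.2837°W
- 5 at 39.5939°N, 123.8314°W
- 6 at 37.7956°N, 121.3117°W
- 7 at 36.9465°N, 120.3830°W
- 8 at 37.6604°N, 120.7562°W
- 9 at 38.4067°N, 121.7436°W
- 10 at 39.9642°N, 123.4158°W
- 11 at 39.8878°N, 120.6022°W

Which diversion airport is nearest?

9

Distances from 38.6267°N, 121.6842°W:
1: √((-1.4186·111.32)² + (-2.0420·87.48)²) = √(24938.269066 + 31910.163119) = 238.4291 km
2: √((-1.7888·111.32)² + (-0.6953·87.48)²) = √(39652.444665 + 3699.661648) = 208.2117 km
3: √((-0.6135·111.32)² + (0.8856·87.48)²) = √(4664.182439 + 6001.955408) = 103.2770 km
4: √((-1.0650·111.32)² + (0.4005·87.48)²) = √(14055.477714 + 1227.503077) = 123.6244 km
5: √((0.9672·111.32)² + (-2.1472·87.48)²) = √(11592.549821 + 35282.759607) = 216.5071 km
6: √((-0.8311·111.32)² + (0.3725·87.48)²) = √(8559.589946 + 1061.866948) = 98.0890 km
7: √((-1.6802·111.32)² + (1.3012·87.48)²) = √(34983.910725 + 12957.035777) = 218.9542 km
8: √((-0.9663·111.32)² + (0.9280·87.48)²) = √(11570.985634 + 6590.426200) = 134.7643 km
9: √((-0.2200·111.32)² + (-0.0594·87.48)²) = √(599.779692 + 27.001658) = 25.0356 km
10: √((1.3375·111.32)² + (-1.7316·87.48)²) = √(22168.380990 + 22946.301889) = 212.4022 km
11: √((1.2611·111.32)² + (1.0820·87.48)²) = √(19708.131287 + 8959.258559) = 169.3145 km
Minimum: 9 at 25.0356 km.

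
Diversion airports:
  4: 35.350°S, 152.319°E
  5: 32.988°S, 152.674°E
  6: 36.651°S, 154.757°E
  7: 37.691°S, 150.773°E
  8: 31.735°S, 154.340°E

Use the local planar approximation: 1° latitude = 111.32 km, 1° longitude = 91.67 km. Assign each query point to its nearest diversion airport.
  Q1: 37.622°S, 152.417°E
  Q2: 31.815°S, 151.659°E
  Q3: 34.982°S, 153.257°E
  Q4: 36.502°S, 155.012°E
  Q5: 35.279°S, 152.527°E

Q1 at 37.622°S, 152.417°E:
  4: √((2.272·111.32)² + (-0.098·91.67)²) = √(63968.04079 + 80.70615) = 253.079 km
  5: √((4.634·111.32)² + (0.257·91.67)²) = √(266108.32064 + 555.03543) = 516.395 km
  6: √((0.971·111.32)² + (2.340·91.67)²) = √(11683.81993 + 46013.59626) = 240.203 km
  7: √((-0.069·111.32)² + (-1.644·91.67)²) = √(58.99899 + 22712.14170) = 150.901 km
  8: √((5.887·111.32)² + (1.923·91.67)²) = √(429471.61657 + 31075.13551) = 678.636 km
  → nearest: 7 (150.901 km)
Q2 at 31.815°S, 151.659°E:
  4: √((-3.535·111.32)² + (0.660·91.67)²) = √(154854.99966 + 3660.51620) = 398.140 km
  5: √((-1.173·111.32)² + (1.015·91.67)²) = √(17050.70810 + 8657.38133) = 160.337 km
  6: √((-4.836·111.32)² + (3.098·91.67)²) = √(289813.74553 + 80652.39892) = 608.659 km
  7: √((-5.876·111.32)² + (-0.886·91.67)²) = √(427868.16009 + 6596.62667) = 659.139 km
  8: √((0.080·111.32)² + (2.681·91.67)²) = √(79.30971 + 60401.55100) = 245.929 km
  → nearest: 5 (160.337 km)
Q3 at 34.982°S, 153.257°E:
  4: √((-0.368·111.32)² + (-0.938·91.67)²) = √(1678.19349 + 7393.67130) = 95.246 km
  5: √((1.994·111.32)² + (-0.583·91.67)²) = √(49271.60430 + 2856.21945) = 228.315 km
  6: √((-1.669·111.32)² + (1.500·91.67)²) = √(34519.06858 + 18907.62502) = 231.142 km
  7: √((-2.709·111.32)² + (-2.484·91.67)²) = √(90941.97998 + 51851.06078) = 377.880 km
  8: √((3.247·111.32)² + (1.083·91.67)²) = √(130650.46885 + 9856.24240) = 374.842 km
  → nearest: 4 (95.246 km)
Q4 at 36.502°S, 155.012°E:
  4: √((1.152·111.32)² + (-2.693·91.67)²) = √(16445.66175 + 60943.46875) = 278.189 km
  5: √((3.514·111.32)² + (-2.338·91.67)²) = √(153020.60322 + 45934.97415) = 446.044 km
  6: √((-0.149·111.32)² + (-0.255·91.67)²) = √(275.11795 + 546.43036) = 28.663 km
  7: √((-1.189·111.32)² + (-4.239·91.67)²) = √(17519.03195 + 151001.51195) = 410.513 km
  8: √((4.767·111.32)² + (-0.672·91.67)²) = √(281602.62523 + 3794.83597) = 534.226 km
  → nearest: 6 (28.663 km)
Q5 at 35.279°S, 152.527°E:
  4: √((-0.071·111.32)² + (-0.208·91.67)²) = √(62.46879 + 363.56422) = 20.641 km
  5: √((2.291·111.32)² + (0.147·91.67)²) = √(65042.40236 + 181.58883) = 255.390 km
  6: √((-1.372·111.32)² + (2.230·91.67)²) = √(23326.77058 + 41789.21266) = 255.178 km
  7: √((-2.412·111.32)² + (-1.754·91.67)²) = √(72094.31209 + 25853.16041) = 312.966 km
  8: √((3.544·111.32)² + (1.813·91.67)²) = √(155644.51545 + 27621.67881) = 428.096 km
  → nearest: 4 (20.641 km)

Q1→7; Q2→5; Q3→4; Q4→6; Q5→4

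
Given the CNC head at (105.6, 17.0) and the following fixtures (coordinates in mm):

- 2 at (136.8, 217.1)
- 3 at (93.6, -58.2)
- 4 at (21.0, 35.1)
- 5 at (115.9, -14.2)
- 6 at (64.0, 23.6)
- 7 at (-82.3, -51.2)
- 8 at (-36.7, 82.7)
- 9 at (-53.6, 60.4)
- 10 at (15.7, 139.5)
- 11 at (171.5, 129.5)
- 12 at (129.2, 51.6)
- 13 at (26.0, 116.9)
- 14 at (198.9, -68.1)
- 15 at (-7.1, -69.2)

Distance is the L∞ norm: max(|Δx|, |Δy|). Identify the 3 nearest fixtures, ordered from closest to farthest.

Distances from (105.6, 17.0):
2: max(|31.2|, |200.1|) = 200.1 mm
3: max(|-12.0|, |-75.2|) = 75.2 mm
4: max(|-84.6|, |18.1|) = 84.6 mm
5: max(|10.3|, |-31.2|) = 31.2 mm
6: max(|-41.6|, |6.6|) = 41.6 mm
7: max(|-187.9|, |-68.2|) = 187.9 mm
8: max(|-142.3|, |65.7|) = 142.3 mm
9: max(|-159.2|, |43.4|) = 159.2 mm
10: max(|-89.9|, |122.5|) = 122.5 mm
11: max(|65.9|, |112.5|) = 112.5 mm
12: max(|23.6|, |34.6|) = 34.6 mm
13: max(|-79.6|, |99.9|) = 99.9 mm
14: max(|93.3|, |-85.1|) = 93.3 mm
15: max(|-112.7|, |-86.2|) = 112.7 mm
Sorted: 5 (31.2 mm) < 12 (34.6 mm) < 6 (41.6 mm) < 3 (75.2 mm) < 4 (84.6 mm) < …

5, 12, 6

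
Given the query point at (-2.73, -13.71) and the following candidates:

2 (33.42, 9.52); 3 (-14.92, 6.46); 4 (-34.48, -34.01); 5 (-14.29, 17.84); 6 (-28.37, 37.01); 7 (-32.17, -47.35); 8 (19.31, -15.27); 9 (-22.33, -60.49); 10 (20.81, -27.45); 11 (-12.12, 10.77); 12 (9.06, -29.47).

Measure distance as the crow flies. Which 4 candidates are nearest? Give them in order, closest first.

12, 8, 3, 11

Distances from (-2.73, -13.71):
2: 42.97
3: 23.57
4: 37.68
5: 33.60
6: 56.83
7: 44.70
8: 22.10
9: 50.72
10: 27.26
11: 26.22
12: 19.68
Sorted: 12 (19.68) < 8 (22.10) < 3 (23.57) < 11 (26.22) < 10 (27.26) < 5 (33.60) < …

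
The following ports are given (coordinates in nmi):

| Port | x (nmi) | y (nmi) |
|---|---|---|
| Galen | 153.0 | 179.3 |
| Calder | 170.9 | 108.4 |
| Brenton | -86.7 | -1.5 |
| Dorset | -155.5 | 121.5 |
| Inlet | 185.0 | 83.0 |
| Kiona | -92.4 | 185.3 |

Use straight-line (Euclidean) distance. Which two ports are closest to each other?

Calder and Inlet

Pairwise distances:
Galen–Calder: √((17.9)² + (-70.9)²) = √(320.410 + 5026.810) = 73.1 nmi
Galen–Brenton: √((-239.7)² + (-180.8)²) = √(57456.090 + 32688.640) = 300.2 nmi
Galen–Dorset: √((-308.5)² + (-57.8)²) = √(95172.250 + 3340.840) = 313.9 nmi
Galen–Inlet: √((32.0)² + (-96.3)²) = √(1024.000 + 9273.690) = 101.5 nmi
Galen–Kiona: √((-245.4)² + (6.0)²) = √(60221.160 + 36.000) = 245.5 nmi
Calder–Brenton: √((-257.6)² + (-109.9)²) = √(66357.760 + 12078.010) = 280.1 nmi
Calder–Dorset: √((-326.4)² + (13.1)²) = √(106536.960 + 171.610) = 326.7 nmi
Calder–Inlet: √((14.1)² + (-25.4)²) = √(198.810 + 645.160) = 29.1 nmi
Calder–Kiona: √((-263.3)² + (76.9)²) = √(69326.890 + 5913.610) = 274.3 nmi
Brenton–Dorset: √((-68.8)² + (123.0)²) = √(4733.440 + 15129.000) = 140.9 nmi
Brenton–Inlet: √((271.7)² + (84.5)²) = √(73820.890 + 7140.250) = 284.5 nmi
Brenton–Kiona: √((-5.7)² + (186.8)²) = √(32.490 + 34894.240) = 186.9 nmi
Dorset–Inlet: √((340.5)² + (-38.5)²) = √(115940.250 + 1482.250) = 342.7 nmi
Dorset–Kiona: √((63.1)² + (63.8)²) = √(3981.610 + 4070.440) = 89.7 nmi
Inlet–Kiona: √((-277.4)² + (102.3)²) = √(76950.760 + 10465.290) = 295.7 nmi
Closest pair: Calder–Inlet at 29.1 nmi.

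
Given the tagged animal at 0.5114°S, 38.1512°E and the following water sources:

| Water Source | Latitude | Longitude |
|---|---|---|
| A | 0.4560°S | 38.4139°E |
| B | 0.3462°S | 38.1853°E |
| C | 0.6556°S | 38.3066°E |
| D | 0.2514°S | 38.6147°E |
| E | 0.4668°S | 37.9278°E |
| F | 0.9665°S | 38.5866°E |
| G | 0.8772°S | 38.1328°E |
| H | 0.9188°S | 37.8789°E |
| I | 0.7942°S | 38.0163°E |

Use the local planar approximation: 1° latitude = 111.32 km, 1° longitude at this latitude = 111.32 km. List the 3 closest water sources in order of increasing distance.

B, C, E

Distances from 0.5114°S, 38.1512°E:
A: √((0.0554·111.32)² + (0.2627·111.32)²) = √(38.033468 + 855.197733) = 29.8870 km
B: √((0.1652·111.32)² + (0.0341·111.32)²) = √(338.194454 + 14.409707) = 18.7778 km
C: √((-0.1442·111.32)² + (0.1554·111.32)²) = √(257.677748 + 299.259830) = 23.5995 km
D: √((0.2600·111.32)² + (0.4635·111.32)²) = √(837.708826 + 2662.231834) = 59.1603 km
E: √((0.0446·111.32)² + (-0.2234·111.32)²) = √(24.649954 + 618.461590) = 25.3596 km
F: √((-0.4551·111.32)² + (0.4354·111.32)²) = √(2566.611089 + 2349.217594) = 70.1130 km
G: √((-0.3658·111.32)² + (-0.0184·111.32)²) = √(1658.188113 + 4.195484) = 40.7723 km
H: √((-0.4074·111.32)² + (-0.2723·111.32)²) = √(2056.782861 + 918.843776) = 54.5493 km
I: √((-0.2828·111.32)² + (-0.1349·111.32)²) = √(991.071998 + 225.512331) = 34.8796 km
Sorted: B (18.7778 km) < C (23.5995 km) < E (25.3596 km) < A (29.8870 km) < I (34.8796 km) < …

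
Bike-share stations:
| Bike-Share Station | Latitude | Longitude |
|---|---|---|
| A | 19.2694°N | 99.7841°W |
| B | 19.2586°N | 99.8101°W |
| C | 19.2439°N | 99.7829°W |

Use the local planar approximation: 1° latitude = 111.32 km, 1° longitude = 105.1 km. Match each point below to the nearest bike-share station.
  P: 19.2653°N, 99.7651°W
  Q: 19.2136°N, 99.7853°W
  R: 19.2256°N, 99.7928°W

P at 19.2653°N, 99.7651°W:
  A: 2.0484 km
  B: 4.7879 km
  C: 3.0290 km
  → nearest: A (2.0484 km)
Q at 19.2136°N, 99.7853°W:
  A: 6.2129 km
  B: 5.6469 km
  C: 3.3824 km
  → nearest: C (3.3824 km)
R at 19.2256°N, 99.7928°W:
  A: 4.9608 km
  B: 4.0989 km
  C: 2.2875 km
  → nearest: C (2.2875 km)

P→A; Q→C; R→C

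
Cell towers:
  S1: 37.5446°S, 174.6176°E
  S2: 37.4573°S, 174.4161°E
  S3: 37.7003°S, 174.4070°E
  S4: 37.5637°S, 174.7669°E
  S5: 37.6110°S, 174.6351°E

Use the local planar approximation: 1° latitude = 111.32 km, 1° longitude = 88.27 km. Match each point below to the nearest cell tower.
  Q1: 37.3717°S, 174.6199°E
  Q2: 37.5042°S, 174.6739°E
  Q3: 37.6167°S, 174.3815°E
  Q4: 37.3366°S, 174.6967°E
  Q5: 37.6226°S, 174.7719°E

Q1→S1; Q2→S1; Q3→S3; Q4→S1; Q5→S4

Q1 at 37.3717°S, 174.6199°E:
  S1: 19.2483 km
  S2: 20.3573 km
  S3: 41.1247 km
  S4: 25.0038 km
  S5: 26.6726 km
  → nearest: S1 (19.2483 km)
Q2 at 37.5042°S, 174.6739°E:
  S1: 6.7025 km
  S2: 23.3472 km
  S3: 32.1182 km
  S4: 10.5480 km
  S5: 12.3725 km
  → nearest: S1 (6.7025 km)
Q3 at 37.6167°S, 174.3815°E:
  S1: 22.3327 km
  S2: 18.0053 km
  S3: 9.5747 km
  S4: 34.5271 km
  S5: 22.3943 km
  → nearest: S3 (9.5747 km)
Q4 at 37.3366°S, 174.6967°E:
  S1: 24.1844 km
  S2: 28.1783 km
  S3: 47.8866 km
  S4: 26.0291 km
  S5: 31.0264 km
  → nearest: S1 (24.1844 km)
Q5 at 37.6226°S, 174.7719°E:
  S1: 16.1524 km
  S2: 36.4001 km
  S3: 33.3509 km
  S4: 6.5716 km
  S5: 12.1442 km
  → nearest: S4 (6.5716 km)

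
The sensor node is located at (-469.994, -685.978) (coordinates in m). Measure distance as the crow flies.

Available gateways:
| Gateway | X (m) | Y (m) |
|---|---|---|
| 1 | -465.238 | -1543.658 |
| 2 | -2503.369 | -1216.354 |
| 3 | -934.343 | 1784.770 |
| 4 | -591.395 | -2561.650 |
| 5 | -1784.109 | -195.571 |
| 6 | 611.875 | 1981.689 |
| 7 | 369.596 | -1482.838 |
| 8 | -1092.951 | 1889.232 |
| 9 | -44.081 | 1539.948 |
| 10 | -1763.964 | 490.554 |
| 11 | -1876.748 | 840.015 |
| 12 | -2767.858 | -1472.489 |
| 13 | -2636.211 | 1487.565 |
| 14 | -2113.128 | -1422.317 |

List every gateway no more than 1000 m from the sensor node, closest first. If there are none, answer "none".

1

Distances from (-469.994, -685.978):
1: 857.693 m
2: 2101.407 m
3: 2514.004 m
4: 1879.597 m
5: 1402.639 m
6: 2878.695 m
7: 1157.539 m
8: 2649.487 m
9: 2266.307 m
10: 1748.881 m
11: 2075.479 m
12: 2428.740 m
13: 3068.678 m
14: 1800.579 m
Threshold 1000 m: 1 (857.693 m) is within range.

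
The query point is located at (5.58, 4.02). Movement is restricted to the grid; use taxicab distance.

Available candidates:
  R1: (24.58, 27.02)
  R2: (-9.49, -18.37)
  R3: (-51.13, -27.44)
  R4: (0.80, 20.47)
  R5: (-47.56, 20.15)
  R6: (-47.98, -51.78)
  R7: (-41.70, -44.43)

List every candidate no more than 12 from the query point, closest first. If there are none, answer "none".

none

Distances from (5.58, 4.02):
R1: 42.00
R2: 37.46
R3: 88.17
R4: 21.23
R5: 69.27
R6: 109.36
R7: 95.73
Threshold 12: none within range.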